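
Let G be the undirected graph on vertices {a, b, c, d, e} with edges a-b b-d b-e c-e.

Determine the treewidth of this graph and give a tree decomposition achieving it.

Treewidth 1.
Bags: B1 = {a, b}  B2 = {b, e}  B3 = {c, e}  B4 = {b, d}
Tree: B1–B2, B2–B3, B1–B4

Every bag has size at most 2, so the width is 2 − 1 = 1 and tw(G) ≤ 1. Any graph with an edge has treewidth ≥ 1, and G has the edge b–a. The upper and lower bounds meet at 1, so that is the treewidth.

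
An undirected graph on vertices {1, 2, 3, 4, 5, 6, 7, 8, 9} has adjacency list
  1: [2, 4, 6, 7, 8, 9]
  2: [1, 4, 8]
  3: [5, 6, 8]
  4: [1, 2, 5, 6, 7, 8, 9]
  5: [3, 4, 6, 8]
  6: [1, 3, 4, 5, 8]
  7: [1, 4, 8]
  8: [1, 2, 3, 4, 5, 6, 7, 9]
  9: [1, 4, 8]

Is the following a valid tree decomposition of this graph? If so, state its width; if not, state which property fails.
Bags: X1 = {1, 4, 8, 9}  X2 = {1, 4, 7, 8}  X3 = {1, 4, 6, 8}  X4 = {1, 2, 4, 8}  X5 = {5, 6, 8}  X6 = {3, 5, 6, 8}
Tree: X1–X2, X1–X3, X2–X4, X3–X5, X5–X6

No — edge (4,5) lies in no bag.

A tree decomposition must satisfy three properties: every vertex lies in some bag; for every edge, both endpoints lie together in some bag; and for every vertex, the bags containing it form a connected subtree. Here edge (4,5) lies in no bag, so the decomposition is invalid.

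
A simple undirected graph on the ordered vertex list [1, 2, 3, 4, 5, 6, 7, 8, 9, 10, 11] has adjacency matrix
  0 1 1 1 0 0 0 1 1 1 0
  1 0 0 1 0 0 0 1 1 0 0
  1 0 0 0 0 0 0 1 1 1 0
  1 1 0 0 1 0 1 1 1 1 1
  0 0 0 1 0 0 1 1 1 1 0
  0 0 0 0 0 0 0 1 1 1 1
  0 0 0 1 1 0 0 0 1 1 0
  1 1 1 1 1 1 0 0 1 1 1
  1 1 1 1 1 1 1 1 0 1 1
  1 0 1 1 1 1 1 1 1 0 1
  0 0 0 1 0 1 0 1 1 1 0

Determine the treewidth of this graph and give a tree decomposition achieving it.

Each bag holds 5 vertices, so the decomposition has width 4, which upper-bounds the treewidth. Conversely, {1, 2, 4, 8, 9} is a clique of size 5, and the vertices of any clique must share a bag in every tree decomposition; so some bag has ≥ 5 vertices and tw(G) ≥ 4. The upper and lower bounds meet at 4, so that is the treewidth.

Treewidth 4.
Bags: B1 = {4, 5, 8, 9, 10}  B2 = {4, 8, 9, 10, 11}  B3 = {1, 4, 8, 9, 10}  B4 = {6, 8, 9, 10, 11}  B5 = {1, 2, 4, 8, 9}  B6 = {1, 3, 8, 9, 10}  B7 = {4, 5, 7, 9, 10}
Tree: B1–B2, B1–B3, B2–B4, B3–B5, B3–B6, B1–B7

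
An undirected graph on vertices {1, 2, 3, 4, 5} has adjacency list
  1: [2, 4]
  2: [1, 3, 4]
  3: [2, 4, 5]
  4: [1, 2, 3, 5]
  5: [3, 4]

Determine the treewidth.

A width-2 tree decomposition is:
Bags: B1 = {1, 2, 4}  B2 = {2, 3, 4}  B3 = {3, 4, 5}
Tree: B1–B2, B2–B3
Every bag has size at most 3, so the width is 3 − 1 = 2 and tw(G) ≤ 2. For the lower bound, the 3 vertices {1, 2, 4} are pairwise adjacent, and any tree decomposition puts a clique entirely inside one bag — forcing width ≥ 2. The upper and lower bounds meet at 2, so that is the treewidth.

2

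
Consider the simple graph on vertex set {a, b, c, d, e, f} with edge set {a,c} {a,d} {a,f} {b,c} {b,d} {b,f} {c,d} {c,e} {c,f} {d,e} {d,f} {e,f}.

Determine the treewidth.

3

A width-3 tree decomposition is:
Bags: B1 = {b, c, d, f}  B2 = {a, c, d, f}  B3 = {c, d, e, f}
Tree: B1–B2, B1–B3
The largest bag has 4 vertices, giving width 3; this decomposition certifies tw(G) ≤ 3. Conversely, {c, d, e, f} is a clique of size 4, and the vertices of any clique must share a bag in every tree decomposition; so some bag has ≥ 4 vertices and tw(G) ≥ 3. Hence tw(G) = 3 exactly.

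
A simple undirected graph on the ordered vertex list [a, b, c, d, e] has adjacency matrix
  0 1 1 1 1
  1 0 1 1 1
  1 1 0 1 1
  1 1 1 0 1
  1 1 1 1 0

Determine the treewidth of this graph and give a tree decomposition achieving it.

Treewidth 4.
One such decomposition:
Bags: B1 = {a, b, c, d, e}
Tree: (single bag)

With just one bag of size 5, the width is 5 − 1 = 4, so tw(G) ≤ 4. For the lower bound, the 5 vertices {a, b, c, d, e} are pairwise adjacent, and any tree decomposition puts a clique entirely inside one bag — forcing width ≥ 4. Combining the bounds, tw(G) = 4.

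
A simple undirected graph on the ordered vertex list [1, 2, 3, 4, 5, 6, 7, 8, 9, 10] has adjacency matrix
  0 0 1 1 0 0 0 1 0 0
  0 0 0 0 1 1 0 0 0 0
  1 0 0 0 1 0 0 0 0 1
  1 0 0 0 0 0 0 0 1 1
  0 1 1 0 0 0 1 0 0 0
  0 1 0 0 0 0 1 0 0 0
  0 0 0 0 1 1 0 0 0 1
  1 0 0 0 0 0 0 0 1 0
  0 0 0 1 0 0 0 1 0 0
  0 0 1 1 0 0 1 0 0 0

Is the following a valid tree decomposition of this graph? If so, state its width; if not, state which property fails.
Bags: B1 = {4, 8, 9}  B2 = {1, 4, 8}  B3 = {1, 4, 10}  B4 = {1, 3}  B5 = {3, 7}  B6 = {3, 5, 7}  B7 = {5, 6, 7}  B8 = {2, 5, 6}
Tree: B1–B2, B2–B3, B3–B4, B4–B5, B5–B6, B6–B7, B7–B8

A tree decomposition must satisfy three properties: every vertex lies in some bag; for every edge, both endpoints lie together in some bag; and for every vertex, the bags containing it form a connected subtree. Here edge (10,3) lies in no bag, so the decomposition is invalid.

No — edge (10,3) lies in no bag.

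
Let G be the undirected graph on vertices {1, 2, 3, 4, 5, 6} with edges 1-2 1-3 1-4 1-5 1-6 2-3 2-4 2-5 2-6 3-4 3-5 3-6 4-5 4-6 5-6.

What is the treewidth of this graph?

A width-5 tree decomposition is:
Bags: B1 = {1, 2, 3, 4, 5, 6}
Tree: (single bag)
A single bag containing all 6 vertices is trivially a valid decomposition of width 5. Conversely, {1, 2, 3, 4, 5, 6} is a clique of size 6, and the vertices of any clique must share a bag in every tree decomposition; so some bag has ≥ 6 vertices and tw(G) ≥ 5. Combining the bounds, tw(G) = 5.

5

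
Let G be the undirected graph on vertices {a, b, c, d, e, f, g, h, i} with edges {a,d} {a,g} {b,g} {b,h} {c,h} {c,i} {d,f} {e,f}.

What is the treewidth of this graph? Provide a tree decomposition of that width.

Treewidth 1.
One optimal decomposition is:
Bags: B1 = {e, f}  B2 = {d, f}  B3 = {a, d}  B4 = {a, g}  B5 = {b, g}  B6 = {b, h}  B7 = {c, h}  B8 = {c, i}
Tree: B1–B2, B2–B3, B3–B4, B4–B5, B5–B6, B6–B7, B7–B8

Each bag holds 2 vertices, so the decomposition has width 1, which upper-bounds the treewidth. Any graph with an edge has treewidth ≥ 1, and G has the edge e–f. Combining the bounds, tw(G) = 1.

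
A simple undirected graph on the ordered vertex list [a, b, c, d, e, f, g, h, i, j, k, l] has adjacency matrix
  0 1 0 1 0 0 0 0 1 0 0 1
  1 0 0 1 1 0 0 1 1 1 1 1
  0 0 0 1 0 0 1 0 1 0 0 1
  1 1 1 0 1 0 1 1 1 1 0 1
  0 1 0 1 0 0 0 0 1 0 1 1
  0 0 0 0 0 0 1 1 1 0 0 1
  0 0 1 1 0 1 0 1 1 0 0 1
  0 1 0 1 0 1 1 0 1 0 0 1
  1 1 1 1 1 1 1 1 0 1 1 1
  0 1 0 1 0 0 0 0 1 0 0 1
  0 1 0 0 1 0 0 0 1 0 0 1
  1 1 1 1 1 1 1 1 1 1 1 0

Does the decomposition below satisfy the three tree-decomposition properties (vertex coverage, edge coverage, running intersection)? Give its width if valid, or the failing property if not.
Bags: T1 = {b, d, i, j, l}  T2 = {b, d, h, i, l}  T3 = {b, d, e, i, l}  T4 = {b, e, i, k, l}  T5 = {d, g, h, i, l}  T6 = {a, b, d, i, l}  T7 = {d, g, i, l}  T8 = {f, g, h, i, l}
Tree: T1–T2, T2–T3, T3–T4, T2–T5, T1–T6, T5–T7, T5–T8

No — vertex c appears in no bag.

A tree decomposition must satisfy three properties: every vertex lies in some bag; for every edge, both endpoints lie together in some bag; and for every vertex, the bags containing it form a connected subtree. Here vertex c appears in no bag, so the decomposition is invalid.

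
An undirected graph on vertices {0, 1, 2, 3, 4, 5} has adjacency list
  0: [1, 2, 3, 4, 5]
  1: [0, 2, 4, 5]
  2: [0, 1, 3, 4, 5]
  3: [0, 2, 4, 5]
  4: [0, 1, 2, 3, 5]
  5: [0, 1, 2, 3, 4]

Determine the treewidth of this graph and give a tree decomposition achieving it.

Treewidth 4.
Bags: B1 = {0, 2, 3, 4, 5}  B2 = {0, 1, 2, 4, 5}
Tree: B1–B2

Each bag holds 5 vertices, so the decomposition has width 4, which upper-bounds the treewidth. Conversely, {0, 1, 2, 4, 5} is a clique of size 5, and the vertices of any clique must share a bag in every tree decomposition; so some bag has ≥ 5 vertices and tw(G) ≥ 4. Combining the bounds, tw(G) = 4.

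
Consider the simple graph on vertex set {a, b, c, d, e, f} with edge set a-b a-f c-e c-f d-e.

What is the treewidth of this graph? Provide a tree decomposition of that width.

The largest bag has 2 vertices, giving width 1; this decomposition certifies tw(G) ≤ 1. G has an edge, so its treewidth is at least 1. Combining the bounds, tw(G) = 1.

Treewidth 1.
One optimal decomposition is:
Bags: B1 = {d, e}  B2 = {c, e}  B3 = {c, f}  B4 = {a, f}  B5 = {a, b}
Tree: B1–B2, B2–B3, B3–B4, B4–B5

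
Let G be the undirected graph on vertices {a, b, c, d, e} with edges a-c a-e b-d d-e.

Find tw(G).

A width-1 tree decomposition is:
Bags: B1 = {b, d}  B2 = {d, e}  B3 = {a, e}  B4 = {a, c}
Tree: B1–B2, B2–B3, B3–B4
Each bag holds 2 vertices, so the decomposition has width 1, which upper-bounds the treewidth. G has an edge, so its treewidth is at least 1. Therefore the treewidth is 1.

1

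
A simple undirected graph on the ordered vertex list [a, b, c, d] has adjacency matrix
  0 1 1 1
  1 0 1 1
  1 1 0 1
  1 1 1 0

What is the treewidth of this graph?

A width-3 tree decomposition is:
Bags: B1 = {a, b, c, d}
Tree: (single bag)
With just one bag of size 4, the width is 4 − 1 = 3, so tw(G) ≤ 3. On the other hand G contains the 4-clique {a, b, c, d}. A clique must lie in a single bag of any decomposition, so no decomposition can have width below 3. Hence tw(G) = 3 exactly.

3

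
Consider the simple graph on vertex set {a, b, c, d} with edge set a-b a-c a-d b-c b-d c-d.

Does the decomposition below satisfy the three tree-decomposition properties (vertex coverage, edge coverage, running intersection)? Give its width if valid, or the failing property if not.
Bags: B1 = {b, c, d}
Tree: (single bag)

No — vertex a appears in no bag.

A tree decomposition must satisfy three properties: every vertex lies in some bag; for every edge, both endpoints lie together in some bag; and for every vertex, the bags containing it form a connected subtree. Here vertex a appears in no bag, so the decomposition is invalid.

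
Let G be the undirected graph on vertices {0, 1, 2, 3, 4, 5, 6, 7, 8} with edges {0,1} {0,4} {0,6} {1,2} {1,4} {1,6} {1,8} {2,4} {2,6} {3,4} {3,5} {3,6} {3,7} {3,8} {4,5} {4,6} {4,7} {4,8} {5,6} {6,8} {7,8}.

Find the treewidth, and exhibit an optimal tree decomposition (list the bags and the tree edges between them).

Each bag holds 4 vertices, so the decomposition has width 3, which upper-bounds the treewidth. On the other hand G contains the 4-clique {0, 1, 4, 6}. A clique must lie in a single bag of any decomposition, so no decomposition can have width below 3. The upper and lower bounds meet at 3, so that is the treewidth.

Treewidth 3.
One optimal decomposition is:
Bags: B1 = {3, 4, 6, 8}  B2 = {3, 4, 5, 6}  B3 = {1, 4, 6, 8}  B4 = {3, 4, 7, 8}  B5 = {1, 2, 4, 6}  B6 = {0, 1, 4, 6}
Tree: B1–B2, B1–B3, B1–B4, B3–B5, B5–B6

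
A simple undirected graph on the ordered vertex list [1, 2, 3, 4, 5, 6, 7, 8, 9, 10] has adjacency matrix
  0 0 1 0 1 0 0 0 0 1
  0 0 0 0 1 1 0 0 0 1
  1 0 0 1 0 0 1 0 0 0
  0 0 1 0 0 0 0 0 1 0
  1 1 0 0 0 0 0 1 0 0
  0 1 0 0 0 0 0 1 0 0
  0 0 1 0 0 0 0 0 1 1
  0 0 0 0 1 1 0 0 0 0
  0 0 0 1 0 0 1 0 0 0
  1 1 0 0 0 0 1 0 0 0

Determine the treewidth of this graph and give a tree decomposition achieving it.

Each bag holds 3 vertices, so the decomposition has width 2, which upper-bounds the treewidth. For the lower bound, G contains the cycle 6–8–5–2–6, so G is not a forest; only forests have treewidth ≤ 1, hence tw(G) ≥ 2. The upper and lower bounds meet at 2, so that is the treewidth.

Treewidth 2.
Bags: B1 = {2, 6, 8}  B2 = {2, 5, 8}  B3 = {2, 5, 10}  B4 = {1, 5, 10}  B5 = {1, 7, 10}  B6 = {1, 3, 7}  B7 = {3, 7, 9}  B8 = {3, 4, 9}
Tree: B1–B2, B2–B3, B3–B4, B4–B5, B5–B6, B6–B7, B7–B8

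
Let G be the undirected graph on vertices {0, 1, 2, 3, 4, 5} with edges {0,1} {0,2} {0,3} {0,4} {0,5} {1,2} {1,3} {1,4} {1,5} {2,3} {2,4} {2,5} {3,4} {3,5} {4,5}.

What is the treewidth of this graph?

A width-5 tree decomposition is:
Bags: B1 = {0, 1, 2, 3, 4, 5}
Tree: (single bag)
A single bag containing all 6 vertices is trivially a valid decomposition of width 5. For the lower bound, the 6 vertices {0, 1, 2, 3, 4, 5} are pairwise adjacent, and any tree decomposition puts a clique entirely inside one bag — forcing width ≥ 5. Combining the bounds, tw(G) = 5.

5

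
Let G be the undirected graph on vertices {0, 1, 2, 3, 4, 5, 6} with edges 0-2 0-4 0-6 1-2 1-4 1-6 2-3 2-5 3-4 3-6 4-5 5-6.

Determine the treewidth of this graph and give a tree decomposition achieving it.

Each bag holds 4 vertices, so the decomposition has width 3, which upper-bounds the treewidth. For the lower bound: the 4 vertex sets {0,2}, {4,5}, {6}, {3} are disjoint, each induces a connected subgraph, and every pair is joined by at least one edge of G. Contracting each set to a single vertex therefore yields K_{4} as a minor, and since treewidth is minor-monotone, tw(G) ≥ tw(K_{4}) = 3. The upper and lower bounds meet at 3, so that is the treewidth.

Treewidth 3.
One optimal decomposition is:
Bags: B1 = {0, 2, 4, 6}  B2 = {2, 4, 5, 6}  B3 = {2, 3, 4, 6}  B4 = {1, 2, 4, 6}
Tree: B1–B2, B2–B3, B3–B4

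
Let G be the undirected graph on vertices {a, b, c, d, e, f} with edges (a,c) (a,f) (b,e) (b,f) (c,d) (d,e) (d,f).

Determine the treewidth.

A width-2 tree decomposition is:
Bags: B1 = {b, d, e}  B2 = {b, d, f}  B3 = {c, d, f}  B4 = {a, c, f}
Tree: B1–B2, B2–B3, B3–B4
Each bag holds 3 vertices, so the decomposition has width 2, which upper-bounds the treewidth. For the lower bound, G contains the cycle e–b–f–d–e, so G is not a forest; only forests have treewidth ≤ 1, hence tw(G) ≥ 2. Hence tw(G) = 2 exactly.

2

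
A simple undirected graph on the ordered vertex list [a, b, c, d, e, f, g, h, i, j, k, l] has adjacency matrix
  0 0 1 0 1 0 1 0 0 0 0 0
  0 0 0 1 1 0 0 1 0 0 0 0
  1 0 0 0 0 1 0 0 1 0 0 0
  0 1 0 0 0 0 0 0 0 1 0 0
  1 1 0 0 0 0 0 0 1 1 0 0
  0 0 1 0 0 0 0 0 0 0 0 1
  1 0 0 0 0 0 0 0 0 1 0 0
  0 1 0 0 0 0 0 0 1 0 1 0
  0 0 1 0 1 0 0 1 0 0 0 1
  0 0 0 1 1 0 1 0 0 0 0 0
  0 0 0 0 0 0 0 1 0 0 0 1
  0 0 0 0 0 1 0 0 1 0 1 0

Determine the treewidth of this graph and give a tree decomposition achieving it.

Each bag holds 4 vertices, so the decomposition has width 3, which upper-bounds the treewidth. For the lower bound: the 4 vertex sets {f,k,l}, {c}, {i}, {a,b,e,h} are disjoint, each induces a connected subgraph, and every pair is joined by at least one edge of G. Contracting each set to a single vertex therefore yields K_{4} as a minor, and since treewidth is minor-monotone, tw(G) ≥ tw(K_{4}) = 3. Hence tw(G) = 3 exactly.

Treewidth 3.
One optimal decomposition is:
Bags: B1 = {c, f, k, l}  B2 = {c, i, k, l}  B3 = {c, h, i, k}  B4 = {a, c, h, i}  B5 = {a, e, h, i}  B6 = {a, b, e, h}  B7 = {a, b, e, g}  B8 = {b, e, g, j}  B9 = {b, d, g, j}
Tree: B1–B2, B2–B3, B3–B4, B4–B5, B5–B6, B6–B7, B7–B8, B8–B9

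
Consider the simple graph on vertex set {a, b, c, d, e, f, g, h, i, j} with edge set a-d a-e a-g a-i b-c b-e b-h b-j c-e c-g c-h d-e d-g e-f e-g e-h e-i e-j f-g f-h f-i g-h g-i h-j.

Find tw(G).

A width-3 tree decomposition is:
Bags: B1 = {c, e, g, h}  B2 = {b, c, e, h}  B3 = {e, f, g, h}  B4 = {e, f, g, i}  B5 = {b, e, h, j}  B6 = {a, e, g, i}  B7 = {a, d, e, g}
Tree: B1–B2, B1–B3, B3–B4, B2–B5, B4–B6, B6–B7
Each bag holds 4 vertices, so the decomposition has width 3, which upper-bounds the treewidth. On the other hand G contains the 4-clique {a, d, e, g}. A clique must lie in a single bag of any decomposition, so no decomposition can have width below 3. The upper and lower bounds meet at 3, so that is the treewidth.

3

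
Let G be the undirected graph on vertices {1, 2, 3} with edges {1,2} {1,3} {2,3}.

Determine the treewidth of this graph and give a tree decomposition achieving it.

Treewidth 2.
One optimal decomposition is:
Bags: B1 = {1, 2, 3}
Tree: (single bag)

With just one bag of size 3, the width is 3 − 1 = 2, so tw(G) ≤ 2. On the other hand G contains the 3-clique {1, 2, 3}. A clique must lie in a single bag of any decomposition, so no decomposition can have width below 2. Hence tw(G) = 2 exactly.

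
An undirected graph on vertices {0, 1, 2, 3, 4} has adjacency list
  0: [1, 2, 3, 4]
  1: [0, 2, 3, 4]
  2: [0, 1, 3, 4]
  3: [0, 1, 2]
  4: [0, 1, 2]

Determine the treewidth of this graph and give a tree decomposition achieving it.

Treewidth 3.
Bags: B1 = {0, 1, 2, 3}  B2 = {0, 1, 2, 4}
Tree: B1–B2

Every bag has size at most 4, so the width is 4 − 1 = 3 and tw(G) ≤ 3. On the other hand G contains the 4-clique {0, 1, 2, 3}. A clique must lie in a single bag of any decomposition, so no decomposition can have width below 3. Hence tw(G) = 3 exactly.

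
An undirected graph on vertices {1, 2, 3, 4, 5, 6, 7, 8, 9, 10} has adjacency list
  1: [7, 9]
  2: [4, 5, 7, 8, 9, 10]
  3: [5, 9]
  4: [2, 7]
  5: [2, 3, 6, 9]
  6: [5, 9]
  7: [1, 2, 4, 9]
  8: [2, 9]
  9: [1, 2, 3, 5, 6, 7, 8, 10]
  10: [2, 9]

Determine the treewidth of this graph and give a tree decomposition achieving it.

Treewidth 2.
One optimal decomposition is:
Bags: B1 = {3, 5, 9}  B2 = {2, 5, 9}  B3 = {5, 6, 9}  B4 = {2, 7, 9}  B5 = {2, 8, 9}  B6 = {2, 9, 10}  B7 = {1, 7, 9}  B8 = {2, 4, 7}
Tree: B1–B2, B1–B3, B2–B4, B2–B5, B4–B6, B4–B7, B4–B8

Each bag holds 3 vertices, so the decomposition has width 2, which upper-bounds the treewidth. Conversely, {1, 7, 9} is a clique of size 3, and the vertices of any clique must share a bag in every tree decomposition; so some bag has ≥ 3 vertices and tw(G) ≥ 2. Combining the bounds, tw(G) = 2.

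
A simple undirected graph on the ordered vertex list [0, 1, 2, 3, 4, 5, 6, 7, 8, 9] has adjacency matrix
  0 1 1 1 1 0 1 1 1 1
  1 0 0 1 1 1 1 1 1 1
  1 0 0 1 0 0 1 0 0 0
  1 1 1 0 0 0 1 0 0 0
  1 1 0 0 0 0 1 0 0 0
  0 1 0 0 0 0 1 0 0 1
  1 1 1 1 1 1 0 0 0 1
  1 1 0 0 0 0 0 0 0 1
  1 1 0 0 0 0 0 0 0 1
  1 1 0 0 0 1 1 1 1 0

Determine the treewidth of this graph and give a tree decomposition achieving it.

Every bag has size at most 4, so the width is 4 − 1 = 3 and tw(G) ≤ 3. On the other hand G contains the 4-clique {0, 1, 8, 9}. A clique must lie in a single bag of any decomposition, so no decomposition can have width below 3. Therefore the treewidth is 3.

Treewidth 3.
One optimal decomposition is:
Bags: B1 = {0, 1, 7, 9}  B2 = {0, 1, 8, 9}  B3 = {0, 1, 6, 9}  B4 = {0, 1, 4, 6}  B5 = {0, 1, 3, 6}  B6 = {1, 5, 6, 9}  B7 = {0, 2, 3, 6}
Tree: B1–B2, B1–B3, B3–B4, B3–B5, B3–B6, B5–B7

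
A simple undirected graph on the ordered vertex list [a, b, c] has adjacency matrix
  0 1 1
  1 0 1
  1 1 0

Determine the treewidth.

2

A width-2 tree decomposition is:
Bags: B1 = {a, b, c}
Tree: (single bag)
A single bag containing all 3 vertices is trivially a valid decomposition of width 2. For the lower bound, the 3 vertices {a, b, c} are pairwise adjacent, and any tree decomposition puts a clique entirely inside one bag — forcing width ≥ 2. Hence tw(G) = 2 exactly.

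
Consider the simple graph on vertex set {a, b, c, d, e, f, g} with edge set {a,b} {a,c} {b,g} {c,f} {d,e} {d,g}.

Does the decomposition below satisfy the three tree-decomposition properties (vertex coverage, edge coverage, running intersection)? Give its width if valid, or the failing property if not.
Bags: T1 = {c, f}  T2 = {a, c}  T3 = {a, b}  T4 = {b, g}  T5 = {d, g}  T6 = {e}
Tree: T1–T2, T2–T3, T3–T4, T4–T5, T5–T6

No — edge (d,e) lies in no bag.

A tree decomposition must satisfy three properties: every vertex lies in some bag; for every edge, both endpoints lie together in some bag; and for every vertex, the bags containing it form a connected subtree. Here edge (d,e) lies in no bag, so the decomposition is invalid.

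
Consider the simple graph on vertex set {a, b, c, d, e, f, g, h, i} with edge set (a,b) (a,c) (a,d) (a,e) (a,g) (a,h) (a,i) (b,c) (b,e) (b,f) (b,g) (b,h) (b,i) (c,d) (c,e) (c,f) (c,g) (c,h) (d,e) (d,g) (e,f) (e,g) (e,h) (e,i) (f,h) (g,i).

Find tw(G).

A width-4 tree decomposition is:
Bags: B1 = {a, b, c, e, g}  B2 = {a, b, e, g, i}  B3 = {a, b, c, e, h}  B4 = {b, c, e, f, h}  B5 = {a, c, d, e, g}
Tree: B1–B2, B1–B3, B3–B4, B1–B5
Every bag has size at most 5, so the width is 5 − 1 = 4 and tw(G) ≤ 4. On the other hand G contains the 5-clique {a, c, d, e, g}. A clique must lie in a single bag of any decomposition, so no decomposition can have width below 4. Combining the bounds, tw(G) = 4.

4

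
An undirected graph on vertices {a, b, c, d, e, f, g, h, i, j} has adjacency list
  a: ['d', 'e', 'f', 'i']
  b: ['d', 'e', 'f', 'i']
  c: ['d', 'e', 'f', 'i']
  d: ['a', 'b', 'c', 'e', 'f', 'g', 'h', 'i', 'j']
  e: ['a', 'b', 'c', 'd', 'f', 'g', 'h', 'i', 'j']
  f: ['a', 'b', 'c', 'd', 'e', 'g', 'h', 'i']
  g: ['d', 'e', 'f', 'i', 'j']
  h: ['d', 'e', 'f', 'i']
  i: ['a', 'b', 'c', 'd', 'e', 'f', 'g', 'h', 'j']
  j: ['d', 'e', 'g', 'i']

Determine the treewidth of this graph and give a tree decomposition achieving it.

The largest bag has 5 vertices, giving width 4; this decomposition certifies tw(G) ≤ 4. For the lower bound, the 5 vertices {d, e, g, i, j} are pairwise adjacent, and any tree decomposition puts a clique entirely inside one bag — forcing width ≥ 4. Combining the bounds, tw(G) = 4.

Treewidth 4.
One such decomposition:
Bags: B1 = {d, e, f, g, i}  B2 = {d, e, g, i, j}  B3 = {b, d, e, f, i}  B4 = {a, d, e, f, i}  B5 = {d, e, f, h, i}  B6 = {c, d, e, f, i}
Tree: B1–B2, B1–B3, B3–B4, B3–B5, B5–B6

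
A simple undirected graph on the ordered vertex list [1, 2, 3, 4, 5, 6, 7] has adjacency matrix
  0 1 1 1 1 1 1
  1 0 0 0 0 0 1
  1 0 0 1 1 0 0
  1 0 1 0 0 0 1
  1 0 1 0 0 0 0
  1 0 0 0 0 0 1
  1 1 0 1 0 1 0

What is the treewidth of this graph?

2

A width-2 tree decomposition is:
Bags: B1 = {1, 4, 7}  B2 = {1, 3, 4}  B3 = {1, 3, 5}  B4 = {1, 6, 7}  B5 = {1, 2, 7}
Tree: B1–B2, B2–B3, B1–B4, B1–B5
Every bag has size at most 3, so the width is 3 − 1 = 2 and tw(G) ≤ 2. Conversely, {1, 3, 4} is a clique of size 3, and the vertices of any clique must share a bag in every tree decomposition; so some bag has ≥ 3 vertices and tw(G) ≥ 2. The upper and lower bounds meet at 2, so that is the treewidth.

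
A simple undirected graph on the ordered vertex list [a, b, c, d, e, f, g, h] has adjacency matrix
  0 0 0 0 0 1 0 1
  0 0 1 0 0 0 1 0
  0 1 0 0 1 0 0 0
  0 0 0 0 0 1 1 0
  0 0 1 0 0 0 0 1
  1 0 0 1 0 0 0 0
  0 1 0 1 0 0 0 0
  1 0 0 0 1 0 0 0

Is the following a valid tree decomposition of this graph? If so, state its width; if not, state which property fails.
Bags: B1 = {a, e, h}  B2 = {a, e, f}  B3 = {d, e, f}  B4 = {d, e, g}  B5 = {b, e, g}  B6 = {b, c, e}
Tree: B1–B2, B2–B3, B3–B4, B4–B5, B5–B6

Checking the three conditions: (i) the bags cover all of {a, b, c, d, e, f, g, h}; (ii) for each edge, some bag contains both endpoints; (iii) the bags containing any fixed vertex form a subtree. All hold, so the decomposition is valid with width 3 − 1 = 2.

Yes; width 2.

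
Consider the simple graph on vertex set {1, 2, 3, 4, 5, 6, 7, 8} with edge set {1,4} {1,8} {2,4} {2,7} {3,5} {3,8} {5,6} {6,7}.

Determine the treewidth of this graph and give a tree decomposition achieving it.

Each bag holds 3 vertices, so the decomposition has width 2, which upper-bounds the treewidth. Since 5–3–8–1–4–2–7–6–5 is a cycle in G, G is not acyclic. Forests are exactly the graphs of treewidth ≤ 1, so tw(G) ≥ 2. Therefore the treewidth is 2.

Treewidth 2.
Bags: B1 = {3, 5, 8}  B2 = {1, 5, 8}  B3 = {1, 4, 5}  B4 = {2, 4, 5}  B5 = {2, 5, 7}  B6 = {5, 6, 7}
Tree: B1–B2, B2–B3, B3–B4, B4–B5, B5–B6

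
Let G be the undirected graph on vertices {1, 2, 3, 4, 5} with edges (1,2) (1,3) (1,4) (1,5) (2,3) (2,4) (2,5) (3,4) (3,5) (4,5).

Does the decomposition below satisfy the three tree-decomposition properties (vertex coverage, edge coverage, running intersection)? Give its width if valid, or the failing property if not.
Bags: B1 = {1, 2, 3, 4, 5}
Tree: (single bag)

Yes; width 4.

Every vertex of G appears in some bag (union = {1, 2, 3, 4, 5}); every edge is covered by a bag; and for each vertex v the set of bags containing v is connected in the bag tree. The decomposition is therefore valid. The largest bag has 5 vertices, so the width is 4.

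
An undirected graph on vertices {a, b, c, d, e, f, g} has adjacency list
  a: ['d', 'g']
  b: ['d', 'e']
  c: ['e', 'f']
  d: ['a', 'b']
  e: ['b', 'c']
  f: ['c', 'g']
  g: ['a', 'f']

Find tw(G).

2

A width-2 tree decomposition is:
Bags: B1 = {c, e, f}  B2 = {e, f, g}  B3 = {a, e, g}  B4 = {a, d, e}  B5 = {b, d, e}
Tree: B1–B2, B2–B3, B3–B4, B4–B5
Every bag has size at most 3, so the width is 3 − 1 = 2 and tw(G) ≤ 2. Since e–c–f–g–a–d–b–e is a cycle in G, G is not acyclic. Forests are exactly the graphs of treewidth ≤ 1, so tw(G) ≥ 2. Therefore the treewidth is 2.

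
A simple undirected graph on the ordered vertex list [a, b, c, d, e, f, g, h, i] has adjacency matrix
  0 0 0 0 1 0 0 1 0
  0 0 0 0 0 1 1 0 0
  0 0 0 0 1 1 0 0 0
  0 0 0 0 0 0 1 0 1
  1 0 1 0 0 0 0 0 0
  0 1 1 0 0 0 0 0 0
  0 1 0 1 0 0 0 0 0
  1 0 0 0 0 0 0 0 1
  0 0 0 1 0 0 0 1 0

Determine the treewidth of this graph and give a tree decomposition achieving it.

Treewidth 2.
Bags: B1 = {a, h, i}  B2 = {a, d, i}  B3 = {a, d, g}  B4 = {a, b, g}  B5 = {a, b, f}  B6 = {a, c, f}  B7 = {a, c, e}
Tree: B1–B2, B2–B3, B3–B4, B4–B5, B5–B6, B6–B7

Every bag has size at most 3, so the width is 3 − 1 = 2 and tw(G) ≤ 2. Since a–h–i–d–g–b–f–c–e–a is a cycle in G, G is not acyclic. Forests are exactly the graphs of treewidth ≤ 1, so tw(G) ≥ 2. The upper and lower bounds meet at 2, so that is the treewidth.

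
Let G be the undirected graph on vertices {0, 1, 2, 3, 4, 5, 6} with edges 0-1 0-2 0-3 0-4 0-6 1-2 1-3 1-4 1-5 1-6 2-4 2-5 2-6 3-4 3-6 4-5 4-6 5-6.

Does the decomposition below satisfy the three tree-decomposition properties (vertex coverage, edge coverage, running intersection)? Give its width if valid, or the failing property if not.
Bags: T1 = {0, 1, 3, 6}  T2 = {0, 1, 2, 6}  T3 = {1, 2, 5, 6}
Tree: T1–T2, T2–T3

A tree decomposition must satisfy three properties: every vertex lies in some bag; for every edge, both endpoints lie together in some bag; and for every vertex, the bags containing it form a connected subtree. Here vertex 4 appears in no bag, so the decomposition is invalid.

No — vertex 4 appears in no bag.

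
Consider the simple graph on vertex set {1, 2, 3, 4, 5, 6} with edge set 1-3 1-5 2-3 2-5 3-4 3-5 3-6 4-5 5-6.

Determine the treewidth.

A width-2 tree decomposition is:
Bags: B1 = {2, 3, 5}  B2 = {3, 4, 5}  B3 = {1, 3, 5}  B4 = {3, 5, 6}
Tree: B1–B2, B1–B3, B1–B4
The largest bag has 3 vertices, giving width 2; this decomposition certifies tw(G) ≤ 2. Conversely, {1, 3, 5} is a clique of size 3, and the vertices of any clique must share a bag in every tree decomposition; so some bag has ≥ 3 vertices and tw(G) ≥ 2. Combining the bounds, tw(G) = 2.

2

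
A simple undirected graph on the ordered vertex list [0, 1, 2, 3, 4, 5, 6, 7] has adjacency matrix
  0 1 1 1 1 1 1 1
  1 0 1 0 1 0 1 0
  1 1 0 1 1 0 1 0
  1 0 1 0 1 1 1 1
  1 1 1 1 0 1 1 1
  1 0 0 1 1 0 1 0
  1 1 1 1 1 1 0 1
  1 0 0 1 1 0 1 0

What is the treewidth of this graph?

4

A width-4 tree decomposition is:
Bags: B1 = {0, 2, 3, 4, 6}  B2 = {0, 3, 4, 5, 6}  B3 = {0, 1, 2, 4, 6}  B4 = {0, 3, 4, 6, 7}
Tree: B1–B2, B1–B3, B1–B4
Every bag has size at most 5, so the width is 5 − 1 = 4 and tw(G) ≤ 4. For the lower bound, the 5 vertices {0, 1, 2, 4, 6} are pairwise adjacent, and any tree decomposition puts a clique entirely inside one bag — forcing width ≥ 4. Combining the bounds, tw(G) = 4.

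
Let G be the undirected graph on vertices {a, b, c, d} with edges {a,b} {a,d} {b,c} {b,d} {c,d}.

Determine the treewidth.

2

A width-2 tree decomposition is:
Bags: B1 = {b, c, d}  B2 = {a, b, d}
Tree: B1–B2
The largest bag has 3 vertices, giving width 2; this decomposition certifies tw(G) ≤ 2. On the other hand G contains the 3-clique {b, c, d}. A clique must lie in a single bag of any decomposition, so no decomposition can have width below 2. Therefore the treewidth is 2.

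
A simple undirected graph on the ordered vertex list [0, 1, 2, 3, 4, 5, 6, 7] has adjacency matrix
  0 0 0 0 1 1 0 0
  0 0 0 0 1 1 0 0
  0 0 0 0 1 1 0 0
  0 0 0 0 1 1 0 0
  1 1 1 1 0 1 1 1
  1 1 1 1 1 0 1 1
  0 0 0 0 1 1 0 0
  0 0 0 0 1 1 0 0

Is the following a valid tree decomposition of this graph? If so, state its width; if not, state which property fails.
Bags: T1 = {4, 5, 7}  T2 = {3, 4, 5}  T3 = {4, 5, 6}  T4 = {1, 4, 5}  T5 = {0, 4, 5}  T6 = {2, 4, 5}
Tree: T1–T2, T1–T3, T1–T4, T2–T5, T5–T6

Yes; width 2.

Every vertex of G appears in some bag (union = {0, 1, 2, 3, 4, 5, 6, 7}); every edge is covered by a bag; and for each vertex v the set of bags containing v is connected in the bag tree. The decomposition is therefore valid. The largest bag has 3 vertices, so the width is 2.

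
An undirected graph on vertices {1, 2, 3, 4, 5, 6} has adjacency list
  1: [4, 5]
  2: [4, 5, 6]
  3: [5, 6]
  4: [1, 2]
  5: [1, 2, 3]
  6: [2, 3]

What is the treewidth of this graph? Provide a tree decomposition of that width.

Treewidth 2.
Bags: B1 = {1, 2, 4}  B2 = {1, 2, 5}  B3 = {2, 5, 6}  B4 = {3, 5, 6}
Tree: B1–B2, B2–B3, B3–B4

Each bag holds 3 vertices, so the decomposition has width 2, which upper-bounds the treewidth. The edges 4–1–5–2–4 form a cycle, so G is not a tree and its treewidth is at least 2. Hence tw(G) = 2 exactly.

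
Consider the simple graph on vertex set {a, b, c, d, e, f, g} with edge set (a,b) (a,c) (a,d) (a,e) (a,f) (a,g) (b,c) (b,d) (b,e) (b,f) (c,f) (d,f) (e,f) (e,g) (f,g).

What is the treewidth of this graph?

3

A width-3 tree decomposition is:
Bags: B1 = {a, b, e, f}  B2 = {a, e, f, g}  B3 = {a, b, d, f}  B4 = {a, b, c, f}
Tree: B1–B2, B1–B3, B3–B4
Each bag holds 4 vertices, so the decomposition has width 3, which upper-bounds the treewidth. Conversely, {a, e, f, g} is a clique of size 4, and the vertices of any clique must share a bag in every tree decomposition; so some bag has ≥ 4 vertices and tw(G) ≥ 3. The upper and lower bounds meet at 3, so that is the treewidth.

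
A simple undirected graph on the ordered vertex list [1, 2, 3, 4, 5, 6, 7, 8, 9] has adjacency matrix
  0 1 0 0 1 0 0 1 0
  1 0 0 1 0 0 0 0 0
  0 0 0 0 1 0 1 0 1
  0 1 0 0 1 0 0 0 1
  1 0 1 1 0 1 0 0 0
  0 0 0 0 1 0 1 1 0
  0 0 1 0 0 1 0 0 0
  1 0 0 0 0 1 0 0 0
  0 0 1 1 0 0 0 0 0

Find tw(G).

A width-3 tree decomposition is:
Bags: B1 = {3, 4, 7, 9}  B2 = {3, 4, 5, 7}  B3 = {4, 5, 6, 7}  B4 = {2, 4, 5, 6}  B5 = {1, 2, 5, 6}  B6 = {1, 2, 6, 8}
Tree: B1–B2, B2–B3, B3–B4, B4–B5, B5–B6
The largest bag has 4 vertices, giving width 3; this decomposition certifies tw(G) ≤ 3. For the lower bound: the 4 vertex sets {3,7,9}, {4}, {5}, {1,2,6,8} are disjoint, each induces a connected subgraph, and every pair is joined by at least one edge of G. Contracting each set to a single vertex therefore yields K_{4} as a minor, and since treewidth is minor-monotone, tw(G) ≥ tw(K_{4}) = 3. Hence tw(G) = 3 exactly.

3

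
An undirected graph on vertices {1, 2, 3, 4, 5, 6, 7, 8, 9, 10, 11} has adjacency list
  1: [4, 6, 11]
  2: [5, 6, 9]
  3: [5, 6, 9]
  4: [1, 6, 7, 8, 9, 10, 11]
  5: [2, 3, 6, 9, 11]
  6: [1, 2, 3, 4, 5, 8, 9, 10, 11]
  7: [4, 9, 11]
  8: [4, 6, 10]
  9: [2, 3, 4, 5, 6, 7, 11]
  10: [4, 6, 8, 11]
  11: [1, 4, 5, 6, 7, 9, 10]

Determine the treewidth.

3

A width-3 tree decomposition is:
Bags: B1 = {4, 6, 9, 11}  B2 = {4, 6, 10, 11}  B3 = {5, 6, 9, 11}  B4 = {2, 5, 6, 9}  B5 = {4, 7, 9, 11}  B6 = {3, 5, 6, 9}  B7 = {1, 4, 6, 11}  B8 = {4, 6, 8, 10}
Tree: B1–B2, B1–B3, B3–B4, B1–B5, B3–B6, B2–B7, B2–B8
Each bag holds 4 vertices, so the decomposition has width 3, which upper-bounds the treewidth. For the lower bound, the 4 vertices {2, 5, 6, 9} are pairwise adjacent, and any tree decomposition puts a clique entirely inside one bag — forcing width ≥ 3. Hence tw(G) = 3 exactly.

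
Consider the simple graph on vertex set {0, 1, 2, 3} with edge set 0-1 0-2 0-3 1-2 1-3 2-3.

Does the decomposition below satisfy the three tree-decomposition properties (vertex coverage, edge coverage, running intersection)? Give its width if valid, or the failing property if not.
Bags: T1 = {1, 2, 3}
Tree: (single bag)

No — vertex 0 appears in no bag.

A tree decomposition must satisfy three properties: every vertex lies in some bag; for every edge, both endpoints lie together in some bag; and for every vertex, the bags containing it form a connected subtree. Here vertex 0 appears in no bag, so the decomposition is invalid.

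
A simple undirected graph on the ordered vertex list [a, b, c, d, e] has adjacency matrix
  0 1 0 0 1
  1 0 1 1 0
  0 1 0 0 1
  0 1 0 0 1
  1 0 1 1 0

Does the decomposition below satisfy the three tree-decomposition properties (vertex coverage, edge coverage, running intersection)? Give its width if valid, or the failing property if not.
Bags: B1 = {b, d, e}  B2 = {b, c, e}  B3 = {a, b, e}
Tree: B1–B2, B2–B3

Yes; width 2.

Every vertex of G appears in some bag (union = {a, b, c, d, e}); every edge is covered by a bag; and for each vertex v the set of bags containing v is connected in the bag tree. The decomposition is therefore valid. The largest bag has 3 vertices, so the width is 2.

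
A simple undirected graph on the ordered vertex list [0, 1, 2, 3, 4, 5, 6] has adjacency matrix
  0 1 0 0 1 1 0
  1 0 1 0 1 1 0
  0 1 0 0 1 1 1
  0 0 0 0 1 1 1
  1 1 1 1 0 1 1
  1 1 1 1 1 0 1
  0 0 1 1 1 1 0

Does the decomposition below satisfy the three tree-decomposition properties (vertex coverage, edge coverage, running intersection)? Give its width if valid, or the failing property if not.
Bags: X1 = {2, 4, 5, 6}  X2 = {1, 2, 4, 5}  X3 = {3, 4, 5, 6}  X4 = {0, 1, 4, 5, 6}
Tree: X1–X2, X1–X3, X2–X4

No — bags containing vertex 6 are not connected in the tree.

A tree decomposition must satisfy three properties: every vertex lies in some bag; for every edge, both endpoints lie together in some bag; and for every vertex, the bags containing it form a connected subtree. Here bags containing vertex 6 are not connected in the tree, so the decomposition is invalid.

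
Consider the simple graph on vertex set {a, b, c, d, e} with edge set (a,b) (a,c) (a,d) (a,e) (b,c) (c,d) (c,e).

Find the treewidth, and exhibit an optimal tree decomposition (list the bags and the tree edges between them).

Treewidth 2.
One optimal decomposition is:
Bags: B1 = {a, c, e}  B2 = {a, b, c}  B3 = {a, c, d}
Tree: B1–B2, B2–B3

The largest bag has 3 vertices, giving width 2; this decomposition certifies tw(G) ≤ 2. For the lower bound, the 3 vertices {a, c, d} are pairwise adjacent, and any tree decomposition puts a clique entirely inside one bag — forcing width ≥ 2. Hence tw(G) = 2 exactly.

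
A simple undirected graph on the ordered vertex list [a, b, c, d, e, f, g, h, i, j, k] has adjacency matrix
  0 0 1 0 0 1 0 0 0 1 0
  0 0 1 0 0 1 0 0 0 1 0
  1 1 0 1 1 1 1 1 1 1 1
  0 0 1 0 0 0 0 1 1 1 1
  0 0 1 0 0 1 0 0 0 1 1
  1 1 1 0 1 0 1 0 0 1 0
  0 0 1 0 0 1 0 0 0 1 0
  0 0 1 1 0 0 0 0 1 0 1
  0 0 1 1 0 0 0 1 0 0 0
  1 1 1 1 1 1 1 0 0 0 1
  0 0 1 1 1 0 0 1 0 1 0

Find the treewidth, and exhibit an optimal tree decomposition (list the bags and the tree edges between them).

Treewidth 3.
Bags: B1 = {c, e, f, j}  B2 = {c, e, j, k}  B3 = {c, d, j, k}  B4 = {c, d, h, k}  B5 = {b, c, f, j}  B6 = {a, c, f, j}  B7 = {c, d, h, i}  B8 = {c, f, g, j}
Tree: B1–B2, B2–B3, B3–B4, B1–B5, B5–B6, B4–B7, B1–B8

Each bag holds 4 vertices, so the decomposition has width 3, which upper-bounds the treewidth. For the lower bound, the 4 vertices {c, d, j, k} are pairwise adjacent, and any tree decomposition puts a clique entirely inside one bag — forcing width ≥ 3. Combining the bounds, tw(G) = 3.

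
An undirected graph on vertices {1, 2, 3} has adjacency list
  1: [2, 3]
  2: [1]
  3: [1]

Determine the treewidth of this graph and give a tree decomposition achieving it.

Every bag has size at most 2, so the width is 2 − 1 = 1 and tw(G) ≤ 1. G has an edge, so its treewidth is at least 1. Combining the bounds, tw(G) = 1.

Treewidth 1.
One such decomposition:
Bags: B1 = {1, 2}  B2 = {1, 3}
Tree: B1–B2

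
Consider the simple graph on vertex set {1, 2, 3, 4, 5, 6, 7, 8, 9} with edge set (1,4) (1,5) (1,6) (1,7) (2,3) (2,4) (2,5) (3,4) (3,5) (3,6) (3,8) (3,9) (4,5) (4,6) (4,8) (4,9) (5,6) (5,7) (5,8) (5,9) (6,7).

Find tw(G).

3

A width-3 tree decomposition is:
Bags: B1 = {3, 4, 5, 6}  B2 = {1, 4, 5, 6}  B3 = {3, 4, 5, 8}  B4 = {3, 4, 5, 9}  B5 = {2, 3, 4, 5}  B6 = {1, 5, 6, 7}
Tree: B1–B2, B1–B3, B1–B4, B1–B5, B2–B6
Each bag holds 4 vertices, so the decomposition has width 3, which upper-bounds the treewidth. Conversely, {1, 4, 5, 6} is a clique of size 4, and the vertices of any clique must share a bag in every tree decomposition; so some bag has ≥ 4 vertices and tw(G) ≥ 3. Therefore the treewidth is 3.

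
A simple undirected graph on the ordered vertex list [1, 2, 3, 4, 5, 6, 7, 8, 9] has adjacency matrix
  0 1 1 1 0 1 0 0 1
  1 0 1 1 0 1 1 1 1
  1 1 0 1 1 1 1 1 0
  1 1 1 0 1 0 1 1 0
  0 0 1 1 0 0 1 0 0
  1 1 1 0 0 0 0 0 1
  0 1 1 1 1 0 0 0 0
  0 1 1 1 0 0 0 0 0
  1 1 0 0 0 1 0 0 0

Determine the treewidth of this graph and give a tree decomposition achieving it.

Treewidth 3.
One such decomposition:
Bags: B1 = {2, 3, 4, 7}  B2 = {1, 2, 3, 4}  B3 = {1, 2, 3, 6}  B4 = {1, 2, 6, 9}  B5 = {2, 3, 4, 8}  B6 = {3, 4, 5, 7}
Tree: B1–B2, B2–B3, B3–B4, B1–B5, B1–B6

Every bag has size at most 4, so the width is 4 − 1 = 3 and tw(G) ≤ 3. Conversely, {1, 2, 6, 9} is a clique of size 4, and the vertices of any clique must share a bag in every tree decomposition; so some bag has ≥ 4 vertices and tw(G) ≥ 3. Therefore the treewidth is 3.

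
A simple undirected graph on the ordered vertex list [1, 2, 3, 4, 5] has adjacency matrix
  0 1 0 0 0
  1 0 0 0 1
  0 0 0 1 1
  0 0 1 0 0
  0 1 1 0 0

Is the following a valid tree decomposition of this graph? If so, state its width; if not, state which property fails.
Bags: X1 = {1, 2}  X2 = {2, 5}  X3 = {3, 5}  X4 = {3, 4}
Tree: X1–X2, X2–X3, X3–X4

Vertex coverage: the bags together contain {1, 2, 3, 4, 5}, the full vertex set. Edge coverage: each edge of G has both endpoints in at least one bag. Running intersection: for every vertex, the bags containing it form a connected subtree. All three properties hold, so this is a valid tree decomposition of width max|bag| − 1 = 1, and hence tw(G) ≤ 1.

Yes; width 1.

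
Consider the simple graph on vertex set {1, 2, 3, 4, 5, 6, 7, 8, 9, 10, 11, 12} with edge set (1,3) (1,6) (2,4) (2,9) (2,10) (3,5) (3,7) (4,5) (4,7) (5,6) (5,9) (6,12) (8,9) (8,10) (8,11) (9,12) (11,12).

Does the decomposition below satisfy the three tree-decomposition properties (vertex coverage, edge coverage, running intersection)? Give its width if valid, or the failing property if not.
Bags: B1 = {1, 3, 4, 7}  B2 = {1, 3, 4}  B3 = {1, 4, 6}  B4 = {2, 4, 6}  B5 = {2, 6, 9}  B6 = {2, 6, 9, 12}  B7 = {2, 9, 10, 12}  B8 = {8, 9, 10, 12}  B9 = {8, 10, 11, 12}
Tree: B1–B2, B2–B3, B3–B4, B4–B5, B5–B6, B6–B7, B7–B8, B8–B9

No — vertex 5 appears in no bag.

A tree decomposition must satisfy three properties: every vertex lies in some bag; for every edge, both endpoints lie together in some bag; and for every vertex, the bags containing it form a connected subtree. Here vertex 5 appears in no bag, so the decomposition is invalid.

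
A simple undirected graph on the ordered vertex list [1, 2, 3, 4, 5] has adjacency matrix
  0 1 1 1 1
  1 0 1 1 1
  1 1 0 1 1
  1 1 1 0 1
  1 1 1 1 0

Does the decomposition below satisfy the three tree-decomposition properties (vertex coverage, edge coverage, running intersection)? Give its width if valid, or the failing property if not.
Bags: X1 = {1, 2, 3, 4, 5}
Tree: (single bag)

Vertex coverage: the bags together contain {1, 2, 3, 4, 5}, the full vertex set. Edge coverage: each edge of G has both endpoints in at least one bag. Running intersection: for every vertex, the bags containing it form a connected subtree. All three properties hold, so this is a valid tree decomposition of width max|bag| − 1 = 4, and hence tw(G) ≤ 4.

Yes; width 4.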